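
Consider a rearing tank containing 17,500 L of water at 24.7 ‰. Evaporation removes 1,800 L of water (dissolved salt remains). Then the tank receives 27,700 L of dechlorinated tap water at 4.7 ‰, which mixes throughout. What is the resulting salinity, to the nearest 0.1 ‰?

After evaporation: salt = 17,500×24.7 = 432,250; volume = 17,500 − 1,800 = 15,700 L
After mixing: salt = 432,250 + 27,700×4.7 = 562,440; volume = 15,700 + 27,700 = 43,400 L
S = 562,440 / 43,400 = 12.9594 ‰

13.0 ‰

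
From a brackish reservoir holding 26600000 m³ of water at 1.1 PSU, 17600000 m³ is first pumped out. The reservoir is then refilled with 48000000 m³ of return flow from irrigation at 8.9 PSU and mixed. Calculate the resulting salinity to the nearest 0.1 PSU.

7.7 PSU

Remaining after removal: 9,000,000 m³ at 1.1 PSU (salt = 9,900,000)
After addition: salt = 9,900,000 + 48,000,000×8.9 = 437,100,000; volume = 57,000,000 m³
S = 437,100,000 / 57,000,000 = 7.6684 PSU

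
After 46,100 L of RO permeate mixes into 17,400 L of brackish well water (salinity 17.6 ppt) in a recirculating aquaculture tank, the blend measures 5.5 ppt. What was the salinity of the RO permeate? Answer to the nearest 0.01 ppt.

0.93 ppt

Salt balance: 17,400×17.6 + 46,100×S = 63,500×5.5
306,240 + 46,100·S = 349,250
S = (349,250 − 306,240) / 46,100 = 0.933 ppt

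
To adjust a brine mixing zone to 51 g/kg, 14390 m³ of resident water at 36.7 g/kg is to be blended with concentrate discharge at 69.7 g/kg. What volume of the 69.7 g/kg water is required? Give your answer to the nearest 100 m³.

11000 m³

Salt balance: 14,390×36.7 + V×69.7 = (14,390+V)×51
528,113 + 69.7V = 733,890 + 51V
205,777 = 18.7V
V = 11,004.12 m³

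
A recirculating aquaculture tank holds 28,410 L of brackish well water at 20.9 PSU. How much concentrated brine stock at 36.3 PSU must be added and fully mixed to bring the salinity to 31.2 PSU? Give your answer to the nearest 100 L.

57400 L

Salt balance: 28,410×20.9 + V×36.3 = (28,410+V)×31.2
593,769 + 36.3V = 886,392 + 31.2V
292,623 = 5.1V
V = 57,377.06 L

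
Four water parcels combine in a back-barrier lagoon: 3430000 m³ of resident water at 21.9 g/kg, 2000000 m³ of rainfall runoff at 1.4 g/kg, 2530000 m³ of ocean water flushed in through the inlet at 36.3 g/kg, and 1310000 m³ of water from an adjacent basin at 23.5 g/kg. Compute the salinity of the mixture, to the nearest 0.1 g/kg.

Salt balance:
salt = 3,430,000×21.9 + 2,000,000×1.4 + 2,530,000×36.3 + 1,310,000×23.5 = 75,117,000 + 2,800,000 + 91,839,000 + 30,785,000 = 200,541,000
volume = 3,430,000 + 2,000,000 + 2,530,000 + 1,310,000 = 9,270,000 m³
S = 200,541,000 / 9,270,000 = 21.633 g/kg

21.6 g/kg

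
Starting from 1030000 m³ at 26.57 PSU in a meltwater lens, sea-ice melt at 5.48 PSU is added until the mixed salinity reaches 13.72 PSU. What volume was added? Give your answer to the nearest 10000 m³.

Salt balance: 1,030,000×26.57 + V×5.48 = (1,030,000+V)×13.72
27,367,100 + 5.48V = 14,131,600 + 13.72V
13,235,500 = 8.24V
V = 1,606,250 m³

1610000 m³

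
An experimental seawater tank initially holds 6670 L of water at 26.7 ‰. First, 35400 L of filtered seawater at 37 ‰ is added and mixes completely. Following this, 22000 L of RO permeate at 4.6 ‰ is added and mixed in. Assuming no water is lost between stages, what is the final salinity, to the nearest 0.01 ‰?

24.80 ‰

Mass of salt is conserved:
Initial salt = 6,670×26.7 = 178,089
After stage 1: salt = 178,089 + 35,400×37 = 1,487,889; volume = 42,070 L; S = 35.367 ‰
After stage 2: salt = 1,487,889 + 22,000×4.6 = 1,589,089; volume = 64,070 L
S = 1,589,089 / 64,070 = 24.8024 ‰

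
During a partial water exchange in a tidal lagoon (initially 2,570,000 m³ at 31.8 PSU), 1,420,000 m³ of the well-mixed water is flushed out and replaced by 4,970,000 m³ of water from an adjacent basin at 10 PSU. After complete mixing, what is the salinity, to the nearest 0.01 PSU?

Remaining after removal: 1,150,000 m³ at 31.8 PSU (salt = 36,570,000)
After addition: salt = 36,570,000 + 4,970,000×10 = 86,270,000; volume = 6,120,000 m³
S = 86,270,000 / 6,120,000 = 14.0964 PSU

14.10 PSU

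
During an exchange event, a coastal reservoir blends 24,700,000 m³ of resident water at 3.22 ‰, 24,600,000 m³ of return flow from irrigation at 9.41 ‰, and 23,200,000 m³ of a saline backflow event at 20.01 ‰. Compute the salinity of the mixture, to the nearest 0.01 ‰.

10.69 ‰

Total salt / total volume:
salt = 24,700,000×3.22 + 24,600,000×9.41 + 23,200,000×20.01 = 79,534,000 + 231,486,000 + 464,232,000 = 775,252,000
volume = 24,700,000 + 24,600,000 + 23,200,000 = 72,500,000 m³
S = 775,252,000 / 72,500,000 = 10.6931 ‰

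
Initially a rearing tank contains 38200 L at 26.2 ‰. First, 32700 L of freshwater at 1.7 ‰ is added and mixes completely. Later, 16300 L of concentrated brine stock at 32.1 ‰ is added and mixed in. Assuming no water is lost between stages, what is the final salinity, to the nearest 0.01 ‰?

Total salt / total volume:
Initial salt = 38,200×26.2 = 1,000,840
After stage 1: salt = 1,000,840 + 32,700×1.7 = 1,056,430; volume = 70,900 L; S = 14.9 ‰
After stage 2: salt = 1,056,430 + 16,300×32.1 = 1,579,660; volume = 87,200 L
S = 1,579,660 / 87,200 = 18.1154 ‰

18.12 ‰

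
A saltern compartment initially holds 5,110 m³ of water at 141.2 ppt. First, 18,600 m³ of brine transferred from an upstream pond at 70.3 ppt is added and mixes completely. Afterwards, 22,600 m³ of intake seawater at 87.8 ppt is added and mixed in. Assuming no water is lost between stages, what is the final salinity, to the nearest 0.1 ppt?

Total salt / total volume:
Initial salt = 5,110×141.2 = 721,532
After stage 1: salt = 721,532 + 18,600×70.3 = 2,029,112; volume = 23,710 m³; S = 85.58 ppt
After stage 2: salt = 2,029,112 + 22,600×87.8 = 4,013,392; volume = 46,310 m³
S = 4,013,392 / 46,310 = 86.6636 ppt

86.7 ppt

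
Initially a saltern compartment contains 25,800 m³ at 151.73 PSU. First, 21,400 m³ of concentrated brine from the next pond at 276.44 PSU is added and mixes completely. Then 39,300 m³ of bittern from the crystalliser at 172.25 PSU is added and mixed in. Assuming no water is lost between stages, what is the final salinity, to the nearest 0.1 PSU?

191.9 PSU

Salt balance:
Initial salt = 25,800×151.73 = 3,914,634
After stage 1: salt = 3,914,634 + 21,400×276.44 = 9,830,450; volume = 47,200 m³; S = 208.272 PSU
After stage 2: salt = 9,830,450 + 39,300×172.25 = 16,599,875; volume = 86,500 m³
S = 16,599,875 / 86,500 = 191.9061 PSU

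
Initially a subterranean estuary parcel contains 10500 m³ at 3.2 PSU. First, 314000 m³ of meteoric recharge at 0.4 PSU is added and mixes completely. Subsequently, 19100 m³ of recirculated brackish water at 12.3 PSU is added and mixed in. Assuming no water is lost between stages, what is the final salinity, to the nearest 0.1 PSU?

1.1 PSU

By conservation of dissolved salt,
Initial salt = 10,500×3.2 = 33,600
After stage 1: salt = 33,600 + 314,000×0.4 = 159,200; volume = 324,500 m³; S = 0.491 PSU
After stage 2: salt = 159,200 + 19,100×12.3 = 394,130; volume = 343,600 m³
S = 394,130 / 343,600 = 1.1471 PSU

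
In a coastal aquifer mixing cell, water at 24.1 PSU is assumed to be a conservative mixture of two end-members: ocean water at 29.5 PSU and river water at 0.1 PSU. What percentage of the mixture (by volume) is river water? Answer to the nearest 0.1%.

18.4%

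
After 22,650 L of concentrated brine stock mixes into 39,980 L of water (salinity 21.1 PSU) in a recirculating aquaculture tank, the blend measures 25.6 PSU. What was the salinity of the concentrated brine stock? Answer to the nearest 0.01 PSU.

33.54 PSU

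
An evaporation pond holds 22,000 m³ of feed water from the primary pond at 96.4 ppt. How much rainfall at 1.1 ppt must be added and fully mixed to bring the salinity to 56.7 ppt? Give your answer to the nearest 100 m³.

15700 m³

Salt balance: 22,000×96.4 + V×1.1 = (22,000+V)×56.7
2,120,800 + 1.1V = 1,247,400 + 56.7V
873,400 = 55.6V
V = 15,708.63 m³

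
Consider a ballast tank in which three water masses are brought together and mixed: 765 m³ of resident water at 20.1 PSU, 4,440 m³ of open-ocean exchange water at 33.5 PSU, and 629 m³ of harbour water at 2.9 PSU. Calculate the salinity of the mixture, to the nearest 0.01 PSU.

Mass of salt is conserved:
salt = 765×20.1 + 4,440×33.5 + 629×2.9 = 15,376.5 + 148,740 + 1,824.1 = 165,940.6
volume = 765 + 4,440 + 629 = 5,834 m³
S = 165,940.6 / 5,834 = 28.4437 PSU

28.44 PSU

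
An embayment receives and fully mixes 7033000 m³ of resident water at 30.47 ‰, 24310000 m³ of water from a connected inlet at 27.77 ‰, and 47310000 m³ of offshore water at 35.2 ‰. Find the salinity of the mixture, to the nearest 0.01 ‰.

32.48 ‰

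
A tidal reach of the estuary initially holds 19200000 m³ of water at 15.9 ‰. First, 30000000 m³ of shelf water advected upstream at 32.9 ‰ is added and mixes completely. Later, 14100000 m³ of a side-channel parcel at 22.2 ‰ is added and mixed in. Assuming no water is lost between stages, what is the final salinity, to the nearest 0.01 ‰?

25.36 ‰

Conserving salt mass:
Initial salt = 19,200,000×15.9 = 305,280,000
After stage 1: salt = 305,280,000 + 30,000,000×32.9 = 1,292,280,000; volume = 49,200,000 m³; S = 26.266 ‰
After stage 2: salt = 1,292,280,000 + 14,100,000×22.2 = 1,605,300,000; volume = 63,300,000 m³
S = 1,605,300,000 / 63,300,000 = 25.3602 ‰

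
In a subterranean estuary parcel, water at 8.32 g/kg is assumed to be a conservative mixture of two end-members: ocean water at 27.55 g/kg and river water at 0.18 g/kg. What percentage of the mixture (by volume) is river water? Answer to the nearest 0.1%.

70.3%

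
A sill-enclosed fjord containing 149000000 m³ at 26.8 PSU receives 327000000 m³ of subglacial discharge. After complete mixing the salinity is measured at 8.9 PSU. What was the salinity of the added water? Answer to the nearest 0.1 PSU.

0.7 PSU

Salt balance: 149,000,000×26.8 + 327,000,000×S = 476,000,000×8.9
3,993,200,000 + 327,000,000·S = 4,236,400,000
S = (4,236,400,000 − 3,993,200,000) / 327,000,000 = 0.7437 PSU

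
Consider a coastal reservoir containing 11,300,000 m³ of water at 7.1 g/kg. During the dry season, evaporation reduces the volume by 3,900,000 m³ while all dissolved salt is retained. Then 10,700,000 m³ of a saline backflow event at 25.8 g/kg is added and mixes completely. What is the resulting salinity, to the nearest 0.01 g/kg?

After evaporation: salt = 11,300,000×7.1 = 80,230,000; volume = 11,300,000 − 3,900,000 = 7,400,000 m³
After mixing: salt = 80,230,000 + 10,700,000×25.8 = 356,290,000; volume = 7,400,000 + 10,700,000 = 18,100,000 m³
S = 356,290,000 / 18,100,000 = 19.6845 g/kg

19.68 g/kg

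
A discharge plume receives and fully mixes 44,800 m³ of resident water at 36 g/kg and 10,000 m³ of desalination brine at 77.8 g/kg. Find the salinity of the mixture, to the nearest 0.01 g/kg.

43.63 g/kg

Conserving salt mass:
salt = 44,800×36 + 10,000×77.8 = 1,612,800 + 778,000 = 2,390,800
volume = 44,800 + 10,000 = 54,800 m³
S = 2,390,800 / 54,800 = 43.6277 g/kg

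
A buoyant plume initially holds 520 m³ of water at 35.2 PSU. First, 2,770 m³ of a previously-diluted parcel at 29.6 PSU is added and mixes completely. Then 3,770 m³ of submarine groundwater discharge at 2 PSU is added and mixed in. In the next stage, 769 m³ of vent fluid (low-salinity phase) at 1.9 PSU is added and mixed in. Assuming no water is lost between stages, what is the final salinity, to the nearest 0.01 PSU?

13.96 PSU

Salt balance:
Initial salt = 520×35.2 = 18,304
After stage 1: salt = 18,304 + 2,770×29.6 = 100,296; volume = 3,290 m³; S = 30.485 PSU
After stage 2: salt = 100,296 + 3,770×2 = 107,836; volume = 7,060 m³; S = 15.274 PSU
After stage 3: salt = 107,836 + 769×1.9 = 109,297.1; volume = 7,829 m³
S = 109,297.1 / 7,829 = 13.9605 PSU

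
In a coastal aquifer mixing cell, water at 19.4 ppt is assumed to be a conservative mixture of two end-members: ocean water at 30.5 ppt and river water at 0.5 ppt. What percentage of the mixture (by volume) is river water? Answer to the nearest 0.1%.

Let f be the freshwater fraction. Salt balance per unit volume:
f×0.5 + (1−f)×30.5 = 19.4
f = (30.5 − 19.4) / (30.5 − 0.5) = 11.1/30 = 0.37

37.0%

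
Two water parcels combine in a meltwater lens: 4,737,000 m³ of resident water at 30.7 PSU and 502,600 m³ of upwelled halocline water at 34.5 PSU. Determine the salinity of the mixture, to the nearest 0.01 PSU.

31.06 PSU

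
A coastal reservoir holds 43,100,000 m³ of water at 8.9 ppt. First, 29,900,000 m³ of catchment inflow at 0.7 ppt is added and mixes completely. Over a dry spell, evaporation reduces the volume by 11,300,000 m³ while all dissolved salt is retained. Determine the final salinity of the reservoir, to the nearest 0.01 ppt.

6.56 ppt

After mixing: salt = 43,100,000×8.9 + 29,900,000×0.7 = 404,520,000; volume = 73,000,000 m³
After evaporation: salt unchanged = 404,520,000; volume = 73,000,000 − 11,300,000 = 61,700,000 m³
S = 404,520,000 / 61,700,000 = 6.5562 ppt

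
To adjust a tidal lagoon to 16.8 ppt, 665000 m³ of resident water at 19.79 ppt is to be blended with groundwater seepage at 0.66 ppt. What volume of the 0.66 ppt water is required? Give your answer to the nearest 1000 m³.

123000 m³

Salt balance: 665,000×19.79 + V×0.66 = (665,000+V)×16.8
13,160,350 + 0.66V = 11,172,000 + 16.8V
1,988,350 = 16.14V
V = 123,193.93 m³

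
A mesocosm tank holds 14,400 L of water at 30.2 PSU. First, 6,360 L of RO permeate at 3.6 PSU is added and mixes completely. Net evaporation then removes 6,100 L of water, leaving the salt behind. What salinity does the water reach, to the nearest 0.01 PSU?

31.23 PSU

After mixing: salt = 14,400×30.2 + 6,360×3.6 = 457,776; volume = 20,760 L
After evaporation: salt unchanged = 457,776; volume = 20,760 − 6,100 = 14,660 L
S = 457,776 / 14,660 = 31.2262 PSU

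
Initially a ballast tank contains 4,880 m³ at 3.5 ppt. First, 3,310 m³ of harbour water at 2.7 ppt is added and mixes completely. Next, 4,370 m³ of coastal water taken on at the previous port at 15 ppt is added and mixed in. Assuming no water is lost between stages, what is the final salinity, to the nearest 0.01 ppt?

7.29 ppt

Weighted by volume,
Initial salt = 4,880×3.5 = 17,080
After stage 1: salt = 17,080 + 3,310×2.7 = 26,017; volume = 8,190 m³; S = 3.177 ppt
After stage 2: salt = 26,017 + 4,370×15 = 91,567; volume = 12,560 m³
S = 91,567 / 12,560 = 7.2904 ppt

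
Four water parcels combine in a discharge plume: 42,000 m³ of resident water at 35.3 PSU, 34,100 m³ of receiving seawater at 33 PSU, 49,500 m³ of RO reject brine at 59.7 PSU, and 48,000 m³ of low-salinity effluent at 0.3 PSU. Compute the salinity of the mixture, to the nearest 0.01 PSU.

Weighted by volume,
salt = 42,000×35.3 + 34,100×33 + 49,500×59.7 + 48,000×0.3 = 1,482,600 + 1,125,300 + 2,955,150 + 14,400 = 5,577,450
volume = 42,000 + 34,100 + 49,500 + 48,000 = 173,600 m³
S = 5,577,450 / 173,600 = 32.1282 PSU

32.13 PSU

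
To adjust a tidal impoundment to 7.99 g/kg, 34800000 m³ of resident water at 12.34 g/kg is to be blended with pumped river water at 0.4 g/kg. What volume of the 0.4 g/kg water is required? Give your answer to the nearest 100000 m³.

Salt balance: 34,800,000×12.34 + V×0.4 = (34,800,000+V)×7.99
429,432,000 + 0.4V = 278,052,000 + 7.99V
151,380,000 = 7.59V
V = 19,944,664.03 m³

19900000 m³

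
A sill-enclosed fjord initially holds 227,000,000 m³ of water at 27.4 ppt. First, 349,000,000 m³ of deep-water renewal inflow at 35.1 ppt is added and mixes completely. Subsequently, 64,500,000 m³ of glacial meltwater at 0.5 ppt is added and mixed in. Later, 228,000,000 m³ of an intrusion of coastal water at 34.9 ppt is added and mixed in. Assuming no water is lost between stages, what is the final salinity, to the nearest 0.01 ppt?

30.47 ppt

Mass of salt is conserved:
Initial salt = 227,000,000×27.4 = 6,219,800,000
After stage 1: salt = 6,219,800,000 + 349,000,000×35.1 = 18,469,700,000; volume = 576,000,000 m³; S = 32.065 ppt
After stage 2: salt = 18,469,700,000 + 64,500,000×0.5 = 18,501,950,000; volume = 640,500,000 m³; S = 28.887 ppt
After stage 3: salt = 18,501,950,000 + 228,000,000×34.9 = 26,459,150,000; volume = 868,500,000 m³
S = 26,459,150,000 / 868,500,000 = 30.4653 ppt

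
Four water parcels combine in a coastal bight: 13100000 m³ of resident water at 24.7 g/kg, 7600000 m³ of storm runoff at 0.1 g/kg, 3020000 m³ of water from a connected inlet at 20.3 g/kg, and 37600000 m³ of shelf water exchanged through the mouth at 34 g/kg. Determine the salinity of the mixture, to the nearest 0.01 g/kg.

27.14 g/kg

Weighted by volume,
salt = 13,100,000×24.7 + 7,600,000×0.1 + 3,020,000×20.3 + 37,600,000×34 = 323,570,000 + 760,000 + 61,306,000 + 1,278,400,000 = 1,664,036,000
volume = 13,100,000 + 7,600,000 + 3,020,000 + 37,600,000 = 61,320,000 m³
S = 1,664,036,000 / 61,320,000 = 27.1369 g/kg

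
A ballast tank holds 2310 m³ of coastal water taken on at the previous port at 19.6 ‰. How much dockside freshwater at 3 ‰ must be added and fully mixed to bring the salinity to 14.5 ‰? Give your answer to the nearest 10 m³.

1020 m³

Salt balance: 2,310×19.6 + V×3 = (2,310+V)×14.5
45,276 + 3V = 33,495 + 14.5V
11,781 = 11.5V
V = 1,024.43 m³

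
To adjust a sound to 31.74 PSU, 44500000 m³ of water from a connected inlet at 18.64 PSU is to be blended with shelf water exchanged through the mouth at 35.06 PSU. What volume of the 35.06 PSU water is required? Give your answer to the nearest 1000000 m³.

Salt balance: 44,500,000×18.64 + V×35.06 = (44,500,000+V)×31.74
829,480,000 + 35.06V = 1,412,430,000 + 31.74V
582,950,000 = 3.32V
V = 175,587,349.4 m³

176000000 m³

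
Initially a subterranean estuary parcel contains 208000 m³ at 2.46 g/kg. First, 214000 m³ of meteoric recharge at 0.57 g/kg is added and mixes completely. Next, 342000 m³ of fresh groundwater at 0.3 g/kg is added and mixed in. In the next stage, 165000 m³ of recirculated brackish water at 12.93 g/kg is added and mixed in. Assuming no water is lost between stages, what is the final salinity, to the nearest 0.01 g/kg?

Mass of salt is conserved:
Initial salt = 208,000×2.46 = 511,680
After stage 1: salt = 511,680 + 214,000×0.57 = 633,660; volume = 422,000 m³; S = 1.502 g/kg
After stage 2: salt = 633,660 + 342,000×0.3 = 736,260; volume = 764,000 m³; S = 0.964 g/kg
After stage 3: salt = 736,260 + 165,000×12.93 = 2,869,710; volume = 929,000 m³
S = 2,869,710 / 929,000 = 3.089 g/kg

3.09 g/kg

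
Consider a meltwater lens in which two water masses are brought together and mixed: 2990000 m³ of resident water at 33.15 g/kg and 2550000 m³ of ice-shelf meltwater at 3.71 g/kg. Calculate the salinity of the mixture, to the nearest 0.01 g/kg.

19.60 g/kg

By conservation of dissolved salt,
salt = 2,990,000×33.15 + 2,550,000×3.71 = 99,118,500 + 9,460,500 = 108,579,000
volume = 2,990,000 + 2,550,000 = 5,540,000 m³
S = 108,579,000 / 5,540,000 = 19.5991 g/kg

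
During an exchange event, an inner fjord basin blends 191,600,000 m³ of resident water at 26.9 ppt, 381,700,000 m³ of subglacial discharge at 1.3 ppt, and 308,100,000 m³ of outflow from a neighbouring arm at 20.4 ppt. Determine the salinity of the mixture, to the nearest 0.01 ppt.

13.54 ppt

By conservation of dissolved salt,
salt = 191,600,000×26.9 + 381,700,000×1.3 + 308,100,000×20.4 = 5,154,040,000 + 496,210,000 + 6,285,240,000 = 11,935,490,000
volume = 191,600,000 + 381,700,000 + 308,100,000 = 881,400,000 m³
S = 11,935,490,000 / 881,400,000 = 13.5415 ppt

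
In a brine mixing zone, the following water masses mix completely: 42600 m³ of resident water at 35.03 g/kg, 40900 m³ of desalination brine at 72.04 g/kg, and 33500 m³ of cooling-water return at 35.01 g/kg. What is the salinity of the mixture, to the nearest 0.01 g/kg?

47.96 g/kg

By conservation of dissolved salt,
salt = 42,600×35.03 + 40,900×72.04 + 33,500×35.01 = 1,492,278 + 2,946,436 + 1,172,835 = 5,611,549
volume = 42,600 + 40,900 + 33,500 = 117,000 m³
S = 5,611,549 / 117,000 = 47.962 g/kg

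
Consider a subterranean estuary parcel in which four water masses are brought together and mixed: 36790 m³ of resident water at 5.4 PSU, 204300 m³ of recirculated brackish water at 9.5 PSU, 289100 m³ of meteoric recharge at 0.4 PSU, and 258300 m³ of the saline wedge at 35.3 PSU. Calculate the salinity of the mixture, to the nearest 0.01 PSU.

14.42 PSU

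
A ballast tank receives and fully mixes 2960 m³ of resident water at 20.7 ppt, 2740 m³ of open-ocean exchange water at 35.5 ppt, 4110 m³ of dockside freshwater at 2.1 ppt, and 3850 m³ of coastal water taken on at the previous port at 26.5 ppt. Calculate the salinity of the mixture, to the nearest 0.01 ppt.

19.71 ppt

Mass of salt is conserved:
salt = 2,960×20.7 + 2,740×35.5 + 4,110×2.1 + 3,850×26.5 = 61,272 + 97,270 + 8,631 + 102,025 = 269,198
volume = 2,960 + 2,740 + 4,110 + 3,850 = 13,660 m³
S = 269,198 / 13,660 = 19.707 ppt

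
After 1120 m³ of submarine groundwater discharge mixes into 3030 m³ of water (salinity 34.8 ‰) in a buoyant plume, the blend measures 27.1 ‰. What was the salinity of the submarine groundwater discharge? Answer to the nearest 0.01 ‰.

6.27 ‰

Salt balance: 3,030×34.8 + 1,120×S = 4,150×27.1
105,444 + 1,120·S = 112,465
S = (112,465 − 105,444) / 1,120 = 6.2688 ‰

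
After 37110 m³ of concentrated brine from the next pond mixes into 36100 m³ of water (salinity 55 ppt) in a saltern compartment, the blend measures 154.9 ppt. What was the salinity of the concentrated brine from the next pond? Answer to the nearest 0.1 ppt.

252.1 ppt

Salt balance: 36,100×55 + 37,110×S = 73,210×154.9
1,985,500 + 37,110·S = 11,340,229
S = (11,340,229 − 1,985,500) / 37,110 = 252.0811 ppt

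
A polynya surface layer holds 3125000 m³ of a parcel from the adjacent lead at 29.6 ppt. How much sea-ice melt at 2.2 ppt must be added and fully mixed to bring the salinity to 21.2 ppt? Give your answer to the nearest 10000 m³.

1380000 m³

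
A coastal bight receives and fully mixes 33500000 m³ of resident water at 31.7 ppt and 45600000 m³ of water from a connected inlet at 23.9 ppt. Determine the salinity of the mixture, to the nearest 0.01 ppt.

27.20 ppt

Weighted by volume,
salt = 33,500,000×31.7 + 45,600,000×23.9 = 1,061,950,000 + 1,089,840,000 = 2,151,790,000
volume = 33,500,000 + 45,600,000 = 79,100,000 m³
S = 2,151,790,000 / 79,100,000 = 27.2034 ppt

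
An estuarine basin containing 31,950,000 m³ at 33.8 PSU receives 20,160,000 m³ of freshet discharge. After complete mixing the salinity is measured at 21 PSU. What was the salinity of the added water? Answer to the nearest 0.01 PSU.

0.71 PSU

Salt balance: 31,950,000×33.8 + 20,160,000×S = 52,110,000×21
1,079,910,000 + 20,160,000·S = 1,094,310,000
S = (1,094,310,000 − 1,079,910,000) / 20,160,000 = 0.7143 PSU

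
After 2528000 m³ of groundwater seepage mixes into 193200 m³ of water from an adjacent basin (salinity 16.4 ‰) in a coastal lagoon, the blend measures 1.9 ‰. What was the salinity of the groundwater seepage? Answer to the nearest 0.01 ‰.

Salt balance: 193,200×16.4 + 2,528,000×S = 2,721,200×1.9
3,168,480 + 2,528,000·S = 5,170,280
S = (5,170,280 − 3,168,480) / 2,528,000 = 0.7919 ‰

0.79 ‰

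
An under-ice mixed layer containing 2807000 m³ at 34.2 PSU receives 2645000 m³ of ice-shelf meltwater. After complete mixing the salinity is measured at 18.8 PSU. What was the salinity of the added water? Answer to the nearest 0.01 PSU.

2.46 PSU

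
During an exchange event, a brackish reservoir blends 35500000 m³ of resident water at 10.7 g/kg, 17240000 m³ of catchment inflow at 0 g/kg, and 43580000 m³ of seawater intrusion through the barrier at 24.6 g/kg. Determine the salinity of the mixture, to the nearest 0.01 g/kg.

15.07 g/kg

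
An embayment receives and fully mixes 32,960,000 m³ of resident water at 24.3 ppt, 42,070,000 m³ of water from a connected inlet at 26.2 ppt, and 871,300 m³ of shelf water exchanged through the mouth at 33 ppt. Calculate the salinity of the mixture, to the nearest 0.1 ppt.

25.5 ppt

Salt balance:
salt = 32,960,000×24.3 + 42,070,000×26.2 + 871,300×33 = 800,928,000 + 1,102,234,000 + 28,752,900 = 1,931,914,900
volume = 32,960,000 + 42,070,000 + 871,300 = 75,901,300 m³
S = 1,931,914,900 / 75,901,300 = 25.453 ppt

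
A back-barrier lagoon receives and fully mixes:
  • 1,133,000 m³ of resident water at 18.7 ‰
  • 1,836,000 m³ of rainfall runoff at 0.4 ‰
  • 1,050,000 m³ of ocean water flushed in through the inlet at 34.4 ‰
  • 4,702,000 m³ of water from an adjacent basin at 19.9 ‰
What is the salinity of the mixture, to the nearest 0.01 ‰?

17.38 ‰

Conserving salt mass:
salt = 1,133,000×18.7 + 1,836,000×0.4 + 1,050,000×34.4 + 4,702,000×19.9 = 21,187,100 + 734,400 + 36,120,000 + 93,569,800 = 151,611,300
volume = 1,133,000 + 1,836,000 + 1,050,000 + 4,702,000 = 8,721,000 m³
S = 151,611,300 / 8,721,000 = 17.3846 ‰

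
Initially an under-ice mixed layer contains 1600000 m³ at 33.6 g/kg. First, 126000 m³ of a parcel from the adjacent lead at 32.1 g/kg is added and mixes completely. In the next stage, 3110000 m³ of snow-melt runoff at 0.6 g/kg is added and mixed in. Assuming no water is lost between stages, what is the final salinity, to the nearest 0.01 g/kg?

12.34 g/kg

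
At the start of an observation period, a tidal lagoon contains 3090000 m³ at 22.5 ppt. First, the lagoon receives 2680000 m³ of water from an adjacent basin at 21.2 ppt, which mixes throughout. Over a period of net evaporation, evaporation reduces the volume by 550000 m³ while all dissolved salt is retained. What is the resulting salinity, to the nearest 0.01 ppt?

24.20 ppt

After mixing: salt = 3,090,000×22.5 + 2,680,000×21.2 = 126,341,000; volume = 5,770,000 m³
After evaporation: salt unchanged = 126,341,000; volume = 5,770,000 − 550,000 = 5,220,000 m³
S = 126,341,000 / 5,220,000 = 24.2033 ppt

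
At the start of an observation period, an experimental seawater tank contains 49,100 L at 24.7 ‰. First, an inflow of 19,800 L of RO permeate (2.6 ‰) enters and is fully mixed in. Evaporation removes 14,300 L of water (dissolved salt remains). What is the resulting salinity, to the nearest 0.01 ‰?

After mixing: salt = 49,100×24.7 + 19,800×2.6 = 1,264,250; volume = 68,900 L
After evaporation: salt unchanged = 1,264,250; volume = 68,900 − 14,300 = 54,600 L
S = 1,264,250 / 54,600 = 23.1548 ‰

23.15 ‰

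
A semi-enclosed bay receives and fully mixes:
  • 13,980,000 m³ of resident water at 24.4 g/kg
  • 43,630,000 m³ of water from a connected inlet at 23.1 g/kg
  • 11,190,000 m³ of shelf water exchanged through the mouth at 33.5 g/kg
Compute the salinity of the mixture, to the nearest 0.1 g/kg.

25.1 g/kg

Salt balance:
salt = 13,980,000×24.4 + 43,630,000×23.1 + 11,190,000×33.5 = 341,112,000 + 1,007,853,000 + 374,865,000 = 1,723,830,000
volume = 13,980,000 + 43,630,000 + 11,190,000 = 68,800,000 m³
S = 1,723,830,000 / 68,800,000 = 25.056 g/kg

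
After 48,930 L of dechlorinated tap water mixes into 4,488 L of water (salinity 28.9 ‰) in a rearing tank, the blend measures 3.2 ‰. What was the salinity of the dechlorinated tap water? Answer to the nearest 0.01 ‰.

0.84 ‰

Salt balance: 4,488×28.9 + 48,930×S = 53,418×3.2
129,703.2 + 48,930·S = 170,937.6
S = (170,937.6 − 129,703.2) / 48,930 = 0.8427 ‰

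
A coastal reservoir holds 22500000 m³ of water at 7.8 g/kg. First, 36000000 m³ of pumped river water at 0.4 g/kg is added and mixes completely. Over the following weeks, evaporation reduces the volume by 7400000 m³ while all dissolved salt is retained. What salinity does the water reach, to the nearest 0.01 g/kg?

3.72 g/kg

After mixing: salt = 22,500,000×7.8 + 36,000,000×0.4 = 189,900,000; volume = 58,500,000 m³
After evaporation: salt unchanged = 189,900,000; volume = 58,500,000 − 7,400,000 = 51,100,000 m³
S = 189,900,000 / 51,100,000 = 3.7162 g/kg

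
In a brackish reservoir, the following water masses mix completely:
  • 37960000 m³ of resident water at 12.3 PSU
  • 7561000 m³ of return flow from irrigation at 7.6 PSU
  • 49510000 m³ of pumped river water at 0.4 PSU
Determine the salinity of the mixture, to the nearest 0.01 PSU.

5.73 PSU

Weighted by volume,
salt = 37,960,000×12.3 + 7,561,000×7.6 + 49,510,000×0.4 = 466,908,000 + 57,463,600 + 19,804,000 = 544,175,600
volume = 37,960,000 + 7,561,000 + 49,510,000 = 95,031,000 m³
S = 544,175,600 / 95,031,000 = 5.7263 PSU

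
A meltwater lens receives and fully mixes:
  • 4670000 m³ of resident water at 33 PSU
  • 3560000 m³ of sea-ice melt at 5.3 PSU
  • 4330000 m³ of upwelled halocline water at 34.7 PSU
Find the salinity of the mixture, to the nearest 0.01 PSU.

25.73 PSU

Total salt / total volume:
salt = 4,670,000×33 + 3,560,000×5.3 + 4,330,000×34.7 = 154,110,000 + 18,868,000 + 150,251,000 = 323,229,000
volume = 4,670,000 + 3,560,000 + 4,330,000 = 12,560,000 m³
S = 323,229,000 / 12,560,000 = 25.7348 PSU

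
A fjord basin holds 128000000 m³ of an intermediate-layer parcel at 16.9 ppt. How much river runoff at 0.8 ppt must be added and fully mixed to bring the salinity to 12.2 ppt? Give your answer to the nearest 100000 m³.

Salt balance: 128,000,000×16.9 + V×0.8 = (128,000,000+V)×12.2
2,163,200,000 + 0.8V = 1,561,600,000 + 12.2V
601,600,000 = 11.4V
V = 52,771,929.82 m³

52800000 m³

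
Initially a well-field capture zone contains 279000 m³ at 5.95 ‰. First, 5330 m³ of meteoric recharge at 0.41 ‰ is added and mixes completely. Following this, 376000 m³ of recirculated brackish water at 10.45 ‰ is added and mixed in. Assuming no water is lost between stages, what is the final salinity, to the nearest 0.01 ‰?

Weighted by volume,
Initial salt = 279,000×5.95 = 1,660,050
After stage 1: salt = 1,660,050 + 5,330×0.41 = 1,662,235.3; volume = 284,330 m³; S = 5.846 ‰
After stage 2: salt = 1,662,235.3 + 376,000×10.45 = 5,591,435.3; volume = 660,330 m³
S = 5,591,435.3 / 660,330 = 8.4676 ‰

8.47 ‰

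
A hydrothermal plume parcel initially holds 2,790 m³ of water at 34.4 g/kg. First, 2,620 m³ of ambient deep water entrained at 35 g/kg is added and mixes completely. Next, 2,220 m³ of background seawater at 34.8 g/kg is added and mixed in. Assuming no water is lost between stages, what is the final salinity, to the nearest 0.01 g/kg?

Weighted by volume,
Initial salt = 2,790×34.4 = 95,976
After stage 1: salt = 95,976 + 2,620×35 = 187,676; volume = 5,410 m³; S = 34.691 g/kg
After stage 2: salt = 187,676 + 2,220×34.8 = 264,932; volume = 7,630 m³
S = 264,932 / 7,630 = 34.7224 g/kg

34.72 g/kg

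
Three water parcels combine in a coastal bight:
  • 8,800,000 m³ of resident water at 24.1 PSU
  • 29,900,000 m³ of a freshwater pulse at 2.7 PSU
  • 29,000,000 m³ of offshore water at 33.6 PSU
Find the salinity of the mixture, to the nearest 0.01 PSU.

18.72 PSU

Salt balance:
salt = 8,800,000×24.1 + 29,900,000×2.7 + 29,000,000×33.6 = 212,080,000 + 80,730,000 + 974,400,000 = 1,267,210,000
volume = 8,800,000 + 29,900,000 + 29,000,000 = 67,700,000 m³
S = 1,267,210,000 / 67,700,000 = 18.718 PSU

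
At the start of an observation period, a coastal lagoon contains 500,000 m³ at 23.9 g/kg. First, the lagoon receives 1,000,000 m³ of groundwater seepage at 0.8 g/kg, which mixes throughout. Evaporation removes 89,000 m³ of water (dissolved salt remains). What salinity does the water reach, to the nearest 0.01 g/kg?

After mixing: salt = 500,000×23.9 + 1,000,000×0.8 = 12,750,000; volume = 1,500,000 m³
After evaporation: salt unchanged = 12,750,000; volume = 1,500,000 − 89,000 = 1,411,000 m³
S = 12,750,000 / 1,411,000 = 9.0361 g/kg

9.04 g/kg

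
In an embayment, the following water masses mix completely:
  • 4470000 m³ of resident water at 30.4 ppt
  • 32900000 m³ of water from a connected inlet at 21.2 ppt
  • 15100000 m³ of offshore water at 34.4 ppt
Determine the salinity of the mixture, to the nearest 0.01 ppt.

25.78 ppt

Mass of salt is conserved:
salt = 4,470,000×30.4 + 32,900,000×21.2 + 15,100,000×34.4 = 135,888,000 + 697,480,000 + 519,440,000 = 1,352,808,000
volume = 4,470,000 + 32,900,000 + 15,100,000 = 52,470,000 m³
S = 1,352,808,000 / 52,470,000 = 25.7825 ppt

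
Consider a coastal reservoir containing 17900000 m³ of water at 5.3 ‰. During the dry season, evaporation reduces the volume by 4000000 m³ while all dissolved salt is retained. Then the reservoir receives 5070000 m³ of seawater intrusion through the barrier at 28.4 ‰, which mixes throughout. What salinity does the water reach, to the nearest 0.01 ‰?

12.59 ‰

After evaporation: salt = 17,900,000×5.3 = 94,870,000; volume = 17,900,000 − 4,000,000 = 13,900,000 m³
After mixing: salt = 94,870,000 + 5,070,000×28.4 = 238,858,000; volume = 13,900,000 + 5,070,000 = 18,970,000 m³
S = 238,858,000 / 18,970,000 = 12.5914 ‰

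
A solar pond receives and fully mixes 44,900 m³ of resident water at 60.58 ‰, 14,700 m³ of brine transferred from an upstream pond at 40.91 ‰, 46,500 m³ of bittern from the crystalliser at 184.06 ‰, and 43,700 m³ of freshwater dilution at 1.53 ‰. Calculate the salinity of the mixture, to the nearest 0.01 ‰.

By conservation of dissolved salt,
salt = 44,900×60.58 + 14,700×40.91 + 46,500×184.06 + 43,700×1.53 = 2,720,042 + 601,377 + 8,558,790 + 66,861 = 11,947,070
volume = 44,900 + 14,700 + 46,500 + 43,700 = 149,800 m³
S = 11,947,070 / 149,800 = 79.7535 ‰

79.75 ‰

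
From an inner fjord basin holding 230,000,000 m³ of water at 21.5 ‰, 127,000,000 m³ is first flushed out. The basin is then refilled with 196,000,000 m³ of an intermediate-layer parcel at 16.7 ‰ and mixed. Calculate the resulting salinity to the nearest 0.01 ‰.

18.35 ‰

Remaining after removal: 103,000,000 m³ at 21.5 ‰ (salt = 2,214,500,000)
After addition: salt = 2,214,500,000 + 196,000,000×16.7 = 5,487,700,000; volume = 299,000,000 m³
S = 5,487,700,000 / 299,000,000 = 18.3535 ‰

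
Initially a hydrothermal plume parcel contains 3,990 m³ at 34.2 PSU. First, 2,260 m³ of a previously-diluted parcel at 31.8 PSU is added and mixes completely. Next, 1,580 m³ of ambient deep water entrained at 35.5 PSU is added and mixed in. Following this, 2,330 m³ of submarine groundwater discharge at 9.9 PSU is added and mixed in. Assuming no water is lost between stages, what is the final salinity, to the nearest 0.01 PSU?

28.30 PSU

Mass of salt is conserved:
Initial salt = 3,990×34.2 = 136,458
After stage 1: salt = 136,458 + 2,260×31.8 = 208,326; volume = 6,250 m³; S = 33.332 PSU
After stage 2: salt = 208,326 + 1,580×35.5 = 264,416; volume = 7,830 m³; S = 33.77 PSU
After stage 3: salt = 264,416 + 2,330×9.9 = 287,483; volume = 10,160 m³
S = 287,483 / 10,160 = 28.2956 PSU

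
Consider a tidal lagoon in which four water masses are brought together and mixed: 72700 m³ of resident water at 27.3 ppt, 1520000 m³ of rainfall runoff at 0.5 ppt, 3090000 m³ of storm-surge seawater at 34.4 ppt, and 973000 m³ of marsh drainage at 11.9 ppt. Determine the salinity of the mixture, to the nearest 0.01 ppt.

21.33 ppt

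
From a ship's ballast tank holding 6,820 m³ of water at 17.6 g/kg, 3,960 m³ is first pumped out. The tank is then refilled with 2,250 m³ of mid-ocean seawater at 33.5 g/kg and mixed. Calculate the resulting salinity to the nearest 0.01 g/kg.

24.60 g/kg

Remaining after removal: 2,860 m³ at 17.6 g/kg (salt = 50,336)
After addition: salt = 50,336 + 2,250×33.5 = 125,711; volume = 5,110 m³
S = 125,711 / 5,110 = 24.601 g/kg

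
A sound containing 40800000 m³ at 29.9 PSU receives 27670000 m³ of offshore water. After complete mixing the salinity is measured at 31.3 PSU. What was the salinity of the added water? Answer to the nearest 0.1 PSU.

Salt balance: 40,800,000×29.9 + 27,670,000×S = 68,470,000×31.3
1,219,920,000 + 27,670,000·S = 2,143,111,000
S = (2,143,111,000 − 1,219,920,000) / 27,670,000 = 33.3643 PSU

33.4 PSU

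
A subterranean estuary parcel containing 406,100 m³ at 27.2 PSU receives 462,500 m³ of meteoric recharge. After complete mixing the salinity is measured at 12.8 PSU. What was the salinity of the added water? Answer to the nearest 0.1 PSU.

Salt balance: 406,100×27.2 + 462,500×S = 868,600×12.8
11,045,920 + 462,500·S = 11,118,080
S = (11,118,080 − 11,045,920) / 462,500 = 0.156 PSU

0.2 PSU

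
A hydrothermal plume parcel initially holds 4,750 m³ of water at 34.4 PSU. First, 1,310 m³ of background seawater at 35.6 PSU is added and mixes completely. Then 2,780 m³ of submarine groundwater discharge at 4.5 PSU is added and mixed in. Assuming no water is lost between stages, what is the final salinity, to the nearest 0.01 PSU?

25.17 PSU

Mass of salt is conserved:
Initial salt = 4,750×34.4 = 163,400
After stage 1: salt = 163,400 + 1,310×35.6 = 210,036; volume = 6,060 m³; S = 34.659 PSU
After stage 2: salt = 210,036 + 2,780×4.5 = 222,546; volume = 8,840 m³
S = 222,546 / 8,840 = 25.1749 PSU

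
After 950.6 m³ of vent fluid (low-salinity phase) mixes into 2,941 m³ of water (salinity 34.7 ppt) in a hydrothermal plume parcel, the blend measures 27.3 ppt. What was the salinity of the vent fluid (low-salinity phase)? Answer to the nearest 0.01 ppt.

4.41 ppt

Salt balance: 2,941×34.7 + 950.6×S = 3,891.6×27.3
102,052.7 + 950.6·S = 106,240.68
S = (106,240.68 − 102,052.7) / 950.6 = 4.4056 ppt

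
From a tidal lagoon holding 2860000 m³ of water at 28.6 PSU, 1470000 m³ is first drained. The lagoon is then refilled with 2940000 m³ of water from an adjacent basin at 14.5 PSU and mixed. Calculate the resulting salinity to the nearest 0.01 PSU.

Remaining after removal: 1,390,000 m³ at 28.6 PSU (salt = 39,754,000)
After addition: salt = 39,754,000 + 2,940,000×14.5 = 82,384,000; volume = 4,330,000 m³
S = 82,384,000 / 4,330,000 = 19.0263 PSU

19.03 PSU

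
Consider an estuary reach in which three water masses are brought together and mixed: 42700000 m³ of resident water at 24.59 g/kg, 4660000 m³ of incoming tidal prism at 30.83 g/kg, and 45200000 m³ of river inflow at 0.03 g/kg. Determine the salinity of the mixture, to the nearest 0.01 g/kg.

12.91 g/kg

Weighted by volume,
salt = 42,700,000×24.59 + 4,660,000×30.83 + 45,200,000×0.03 = 1,049,993,000 + 143,667,800 + 1,356,000 = 1,195,016,800
volume = 42,700,000 + 4,660,000 + 45,200,000 = 92,560,000 m³
S = 1,195,016,800 / 92,560,000 = 12.9107 g/kg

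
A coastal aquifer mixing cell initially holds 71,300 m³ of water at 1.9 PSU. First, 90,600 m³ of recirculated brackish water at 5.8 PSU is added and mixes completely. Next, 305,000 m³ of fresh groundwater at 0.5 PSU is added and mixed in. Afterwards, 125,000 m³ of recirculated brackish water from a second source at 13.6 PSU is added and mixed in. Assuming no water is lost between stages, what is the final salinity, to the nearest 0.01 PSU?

Conserving salt mass:
Initial salt = 71,300×1.9 = 135,470
After stage 1: salt = 135,470 + 90,600×5.8 = 660,950; volume = 161,900 m³; S = 4.082 PSU
After stage 2: salt = 660,950 + 305,000×0.5 = 813,450; volume = 466,900 m³; S = 1.742 PSU
After stage 3: salt = 813,450 + 125,000×13.6 = 2,513,450; volume = 591,900 m³
S = 2,513,450 / 591,900 = 4.2464 PSU

4.25 PSU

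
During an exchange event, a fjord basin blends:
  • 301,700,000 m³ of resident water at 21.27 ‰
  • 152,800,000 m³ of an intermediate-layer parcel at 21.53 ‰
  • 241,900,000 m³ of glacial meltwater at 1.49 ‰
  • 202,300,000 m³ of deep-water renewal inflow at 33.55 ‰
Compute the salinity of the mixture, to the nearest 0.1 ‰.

18.8 ‰

Total salt / total volume:
salt = 301,700,000×21.27 + 152,800,000×21.53 + 241,900,000×1.49 + 202,300,000×33.55 = 6,417,159,000 + 3,289,784,000 + 360,431,000 + 6,787,165,000 = 16,854,539,000
volume = 301,700,000 + 152,800,000 + 241,900,000 + 202,300,000 = 898,700,000 m³
S = 16,854,539,000 / 898,700,000 = 18.754 ‰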